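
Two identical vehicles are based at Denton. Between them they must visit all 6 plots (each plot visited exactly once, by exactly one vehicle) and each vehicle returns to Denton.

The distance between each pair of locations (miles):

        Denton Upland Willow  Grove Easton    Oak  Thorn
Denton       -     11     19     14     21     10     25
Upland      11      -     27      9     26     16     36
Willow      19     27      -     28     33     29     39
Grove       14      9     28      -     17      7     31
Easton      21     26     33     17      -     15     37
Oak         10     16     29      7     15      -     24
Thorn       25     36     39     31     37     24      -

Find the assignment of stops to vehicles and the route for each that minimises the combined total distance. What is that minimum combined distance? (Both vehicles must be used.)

Check every non-empty split of the stops between the two vehicles; for each half take its own optimal tour:
  {Upland} + {Willow, Grove, Easton, Oak, Thorn}: 22 + 125 = 147
  {Willow} + {Upland, Grove, Easton, Oak, Thorn}: 38 + 101 = 139
  {Upland, Willow} + {Grove, Easton, Oak, Thorn}: 57 + 94 = 151
  {Grove} + {Upland, Willow, Easton, Oak, Thorn}: 28 + 134 = 162
  {Upland, Grove} + {Willow, Easton, Oak, Thorn}: 34 + 116 = 150
  {Willow, Grove} + {Upland, Easton, Oak, Thorn}: 61 + 101 = 162
  … (31 splits in total)
Best: vehicle 1 Denton → Willow → Denton = 38; vehicle 2 Denton → Upland → Grove → Easton → Oak → Thorn → Denton = 101; combined 139.

139 miles — the smallest possible combined total.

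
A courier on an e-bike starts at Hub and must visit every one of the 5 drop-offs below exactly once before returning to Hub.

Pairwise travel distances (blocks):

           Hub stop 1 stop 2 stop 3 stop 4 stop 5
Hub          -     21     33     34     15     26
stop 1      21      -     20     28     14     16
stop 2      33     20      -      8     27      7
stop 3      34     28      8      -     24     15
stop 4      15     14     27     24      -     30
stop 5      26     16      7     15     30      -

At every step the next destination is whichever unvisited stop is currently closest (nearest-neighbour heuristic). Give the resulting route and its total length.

At Hub the remaining stops are stop 4 15, stop 1 21, stop 5 26, stop 2 33, stop 3 34; go to stop 4.
At stop 4 the remaining stops are stop 1 14, stop 3 24, stop 2 27, stop 5 30; go to stop 1.
At stop 1 the remaining stops are stop 5 16, stop 2 20, stop 3 28; go to stop 5.
At stop 5 the remaining stops are stop 2 7, stop 3 15; go to stop 2.
At stop 2 the remaining stops are stop 3 8; go to stop 3.
Return stop 3→Hub: 34.
Total = 15 + 14 + 16 + 7 + 8 + 34 = 94.

Nearest-neighbour total = 94 blocks; route Hub → stop 4 → stop 1 → stop 5 → stop 2 → stop 3 → Hub.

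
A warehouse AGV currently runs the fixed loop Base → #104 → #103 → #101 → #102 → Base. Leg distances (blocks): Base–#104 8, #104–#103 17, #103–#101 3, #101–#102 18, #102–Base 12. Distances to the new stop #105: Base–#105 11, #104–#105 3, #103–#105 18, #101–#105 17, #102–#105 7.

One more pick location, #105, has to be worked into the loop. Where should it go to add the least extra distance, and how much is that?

Insertion cost between consecutive stops i–j is d(i,#105) + d(#105,j) − d(i,j):
  between Base and #104: 11 + 3 − 8 = 6
  between #104 and #103: 3 + 18 − 17 = 4
  between #103 and #101: 18 + 17 − 3 = 32
  between #101 and #102: 17 + 7 − 18 = 6
  between #102 and Base: 7 + 11 − 12 = 6
Cheapest insertion is between #104 and #103, adding 4.
New total = 58 + 4 = 62.

+4 blocks — insert #105 between #104 and #103.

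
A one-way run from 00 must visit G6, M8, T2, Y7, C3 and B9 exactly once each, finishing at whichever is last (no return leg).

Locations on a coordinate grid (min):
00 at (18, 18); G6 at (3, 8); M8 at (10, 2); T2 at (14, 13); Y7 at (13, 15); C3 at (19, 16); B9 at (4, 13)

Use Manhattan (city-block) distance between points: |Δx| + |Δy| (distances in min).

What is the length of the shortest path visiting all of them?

42 min — the minimum one-way total.

There are 6! = 720 possible orderings.
00→G6→M8→T2→Y7→C3→B9: 25+13+15+3+7+18 = 81
00→G6→M8→T2→Y7→B9→C3: 25+13+15+3+11+18 = 85
00→G6→M8→T2→C3→Y7→B9: 25+13+15+8+7+11 = 79
00→G6→M8→T2→C3→B9→Y7: 25+13+15+8+18+11 = 90
00→G6→M8→T2→B9→Y7→C3: 25+13+15+10+11+7 = 81
00→G6→M8→T2→B9→C3→Y7: 25+13+15+10+18+7 = 88
00→G6→M8→Y7→T2→C3→B9: 25+13+16+3+8+18 = 83
00→G6→M8→Y7→T2→B9→C3: 25+13+16+3+10+18 = 85
… (712 more)
00→C3→Y7→T2→B9→G6→M8: 3+7+3+10+6+13 = 42  ← best
The minimum is 42.
One shortest path: 00 → C3 → Y7 → T2 → B9 → G6 → M8.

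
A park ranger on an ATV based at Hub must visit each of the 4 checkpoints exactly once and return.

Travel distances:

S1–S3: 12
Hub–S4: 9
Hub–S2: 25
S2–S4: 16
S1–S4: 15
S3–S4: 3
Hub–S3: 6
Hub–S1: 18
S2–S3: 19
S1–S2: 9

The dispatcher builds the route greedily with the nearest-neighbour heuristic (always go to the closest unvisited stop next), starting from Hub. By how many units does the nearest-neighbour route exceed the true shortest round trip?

Excess over optimum: 6.

From Hub: S3=6, S4=9, S1=18, S2=25 → choose S3 (6).
From S3: S4=3, S1=12, S2=19 → choose S4 (3).
From S4: S1=15, S2=16 → choose S1 (15).
From S1: S2=9 → choose S2 (9).
NN route Hub → S3 → S4 → S1 → S2 → Hub costs 58.
Optimal: Hub → S1 → S2 → S4 → S3 → Hub costs 52 (by enumerating all 12 distinct tours).
Excess = 58 − 52 = 6.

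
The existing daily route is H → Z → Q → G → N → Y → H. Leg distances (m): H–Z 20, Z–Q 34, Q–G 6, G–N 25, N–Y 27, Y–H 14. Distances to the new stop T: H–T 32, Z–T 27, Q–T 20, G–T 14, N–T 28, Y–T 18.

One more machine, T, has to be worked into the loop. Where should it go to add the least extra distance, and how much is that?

Insertion cost between consecutive stops i–j is d(i,T) + d(T,j) − d(i,j):
  between H and Z: 32 + 27 − 20 = 39
  between Z and Q: 27 + 20 − 34 = 13
  between Q and G: 20 + 14 − 6 = 28
  between G and N: 14 + 28 − 25 = 17
  between N and Y: 28 + 18 − 27 = 19
  between Y and H: 18 + 32 − 14 = 36
Cheapest insertion is between Z and Q, adding 13.
New total = 126 + 13 = 139.

Minimum extra distance: 13 m, inserting T between Z and Q.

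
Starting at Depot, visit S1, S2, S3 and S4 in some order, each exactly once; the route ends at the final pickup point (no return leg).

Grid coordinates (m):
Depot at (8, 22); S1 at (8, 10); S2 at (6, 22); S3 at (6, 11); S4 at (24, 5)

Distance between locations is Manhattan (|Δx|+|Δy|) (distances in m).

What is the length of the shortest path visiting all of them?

Shortest open route: 37 m.

There are 4! = 24 possible orderings.
Depot → S1 → S2 → S3 → S4: 12+14+11+24 = 61
Depot → S1 → S2 → S4 → S3: 12+14+35+24 = 85
Depot → S1 → S3 → S2 → S4: 12+3+11+35 = 61
Depot → S1 → S3 → S4 → S2: 12+3+24+35 = 74
Depot → S1 → S4 → S2 → S3: 12+21+35+11 = 79
Depot → S1 → S4 → S3 → S2: 12+21+24+11 = 68
Depot → S2 → S1 → S3 → S4: 2+14+3+24 = 43
Depot → S2 → S1 → S4 → S3: 2+14+21+24 = 61
Depot → S2 → S3 → S1 → S4: 2+11+3+21 = 37
Depot → S2 → S3 → S4 → S1: 2+11+24+21 = 58
Depot → S2 → S4 → S1 → S3: 2+35+21+3 = 61
Depot → S2 → S4 → S3 → S1: 2+35+24+3 = 64
Depot → S3 → S1 → S2 → S4: 13+3+14+35 = 65
Depot → S3 → S1 → S4 → S2: 13+3+21+35 = 72
… (10 more)
The minimum is 37.
One shortest path: Depot → S2 → S3 → S1 → S4.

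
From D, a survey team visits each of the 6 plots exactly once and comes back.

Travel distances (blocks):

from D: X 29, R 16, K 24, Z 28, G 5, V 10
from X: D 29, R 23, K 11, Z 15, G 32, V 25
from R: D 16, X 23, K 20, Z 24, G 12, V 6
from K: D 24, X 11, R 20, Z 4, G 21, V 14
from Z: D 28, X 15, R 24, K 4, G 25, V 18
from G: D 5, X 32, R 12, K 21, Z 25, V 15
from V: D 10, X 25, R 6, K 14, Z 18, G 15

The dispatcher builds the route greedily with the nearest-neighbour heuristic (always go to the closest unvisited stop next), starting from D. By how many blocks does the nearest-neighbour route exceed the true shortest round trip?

2 blocks longer than the optimal tour.

D: G=5, V=10, R=16, K=24, Z=28, X=29 ⇒ G
G: R=12, V=15, K=21, Z=25, X=32 ⇒ R
R: V=6, K=20, X=23, Z=24 ⇒ V
V: K=14, Z=18, X=25 ⇒ K
K: Z=4, X=11 ⇒ Z
Z: X=15 ⇒ X
NN route D → G → R → V → K → Z → X → D costs 85.
Optimal: D → G → R → X → K → Z → V → D costs 83 (by enumerating all 360 distinct tours).
Excess = 85 − 83 = 2.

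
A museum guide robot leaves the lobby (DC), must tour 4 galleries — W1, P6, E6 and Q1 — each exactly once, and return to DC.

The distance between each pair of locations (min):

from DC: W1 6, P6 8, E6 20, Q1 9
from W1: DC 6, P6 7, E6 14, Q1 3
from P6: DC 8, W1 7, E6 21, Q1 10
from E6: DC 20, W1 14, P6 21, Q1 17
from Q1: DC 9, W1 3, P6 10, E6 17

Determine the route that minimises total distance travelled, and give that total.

DC - W1 - P6 - E6 - Q1 - DC: 6+7+21+17+9 = 60
DC - W1 - P6 - Q1 - E6 - DC: 6+7+10+17+20 = 60
DC - W1 - E6 - P6 - Q1 - DC: 6+14+21+10+9 = 60
DC - W1 - E6 - Q1 - P6 - DC: 6+14+17+10+8 = 55
DC - W1 - Q1 - P6 - E6 - DC: 6+3+10+21+20 = 60
DC - W1 - Q1 - E6 - P6 - DC: 6+3+17+21+8 = 55
DC - P6 - W1 - E6 - Q1 - DC: 8+7+14+17+9 = 55
DC - P6 - W1 - Q1 - E6 - DC: 8+7+3+17+20 = 55
DC - P6 - E6 - W1 - Q1 - DC: 8+21+14+3+9 = 55
DC - P6 - Q1 - W1 - E6 - DC: 8+10+3+14+20 = 55
DC - E6 - W1 - P6 - Q1 - DC: 20+14+7+10+9 = 60
DC - E6 - P6 - W1 - Q1 - DC: 20+21+7+3+9 = 60
The minimum is 55.
One optimal route: DC → W1 → E6 → Q1 → P6 → DC (or its reverse).

Shortest round trip = 55 min.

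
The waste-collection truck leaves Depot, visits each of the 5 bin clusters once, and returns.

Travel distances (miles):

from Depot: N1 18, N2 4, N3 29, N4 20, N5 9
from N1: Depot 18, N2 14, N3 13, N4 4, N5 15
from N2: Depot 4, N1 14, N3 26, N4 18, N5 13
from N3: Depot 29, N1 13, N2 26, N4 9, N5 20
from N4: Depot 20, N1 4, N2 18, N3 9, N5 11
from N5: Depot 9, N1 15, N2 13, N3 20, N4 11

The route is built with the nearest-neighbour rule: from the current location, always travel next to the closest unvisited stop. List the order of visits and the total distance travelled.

From Depot: distances to unvisited — N2=4, N5=9, N1=18, N4=20, N3=29. Nearest is N2 (4).
From N2: distances to unvisited — N5=13, N1=14, N4=18, N3=26. Nearest is N5 (13).
From N5: distances to unvisited — N4=11, N1=15, N3=20. Nearest is N4 (11).
From N4: distances to unvisited — N1=4, N3=9. Nearest is N1 (4).
From N1: distances to unvisited — N3=13. Nearest is N3 (13).
Return N3→Depot: 29.
Total = 4 + 13 + 11 + 4 + 13 + 29 = 74.

Total distance 74 miles via the nearest-neighbour route Depot → N2 → N5 → N4 → N1 → N3 → Depot.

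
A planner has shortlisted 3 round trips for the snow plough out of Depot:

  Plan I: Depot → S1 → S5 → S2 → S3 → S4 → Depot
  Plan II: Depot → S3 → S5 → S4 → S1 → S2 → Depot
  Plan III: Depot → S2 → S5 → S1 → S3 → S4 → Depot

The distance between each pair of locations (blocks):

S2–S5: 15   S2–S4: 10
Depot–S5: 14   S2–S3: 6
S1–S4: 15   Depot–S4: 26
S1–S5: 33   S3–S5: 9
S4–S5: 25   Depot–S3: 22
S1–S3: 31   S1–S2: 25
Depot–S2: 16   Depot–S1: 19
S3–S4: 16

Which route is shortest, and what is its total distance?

112 blocks — Plan II is the shortest.

Plan I: 19 + 33 + 15 + 6 + 16 + 26 = 115
Plan II: 22 + 9 + 25 + 15 + 25 + 16 = 112
Plan III: 16 + 15 + 33 + 31 + 16 + 26 = 137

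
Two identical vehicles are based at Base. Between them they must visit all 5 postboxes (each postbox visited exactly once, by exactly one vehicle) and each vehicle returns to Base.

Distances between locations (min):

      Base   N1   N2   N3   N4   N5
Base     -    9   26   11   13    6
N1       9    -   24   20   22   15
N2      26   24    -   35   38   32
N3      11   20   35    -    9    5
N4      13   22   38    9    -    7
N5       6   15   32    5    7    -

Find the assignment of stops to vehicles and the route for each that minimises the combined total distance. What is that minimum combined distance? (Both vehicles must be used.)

There are 2^4 − 1 = 15 ways to divide the 5 stops into two non-empty groups. For each, the best each vehicle can do is its own shortest tour through its group:
  {N1} + {N2, N3, N4, N5}: 18 + 83 = 101
  {N2} + {N1, N3, N4, N5}: 52 + 51 = 103
  {N1, N2} + {N3, N4, N5}: 59 + 33 = 92
  {N3} + {N1, N2, N4, N5}: 22 + 84 = 106
  {N1, N3} + {N2, N4, N5}: 40 + 77 = 117
  {N2, N3} + {N1, N4, N5}: 72 + 44 = 116
  … (15 splits in total)
Best: vehicle 1 Base → N1 → N2 → Base = 59; vehicle 2 Base → N3 → N4 → N5 → Base = 33; combined 92.

92 min — the smallest possible combined total.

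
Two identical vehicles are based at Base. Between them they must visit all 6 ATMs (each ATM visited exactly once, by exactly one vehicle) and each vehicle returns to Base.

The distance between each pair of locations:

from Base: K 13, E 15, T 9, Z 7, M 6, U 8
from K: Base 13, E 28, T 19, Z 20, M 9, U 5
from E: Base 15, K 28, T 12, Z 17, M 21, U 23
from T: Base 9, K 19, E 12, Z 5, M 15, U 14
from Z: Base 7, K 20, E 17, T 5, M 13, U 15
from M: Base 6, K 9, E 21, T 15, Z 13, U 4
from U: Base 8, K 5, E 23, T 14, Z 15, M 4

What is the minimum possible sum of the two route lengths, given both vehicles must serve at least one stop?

There are 2^5 − 1 = 31 ways to divide the 6 stops into two non-empty groups. For each, the best each vehicle can do is its own shortest tour through its group:
  {K} + {E, T, Z, M, U}: 26 + 57 = 83
  {E} + {K, T, Z, M, U}: 30 + 46 = 76
  {K, E} + {T, Z, M, U}: 56 + 36 = 92
  {T} + {K, E, Z, M, U}: 18 + 67 = 85
  {K, T} + {E, Z, M, U}: 41 + 57 = 98
  {E, T} + {K, Z, M, U}: 36 + 42 = 78
  … (31 splits in total)
  {E, T, Z} + {K, M, U}: 39 + 28 = 67  ← best
Best: vehicle 1 Base → E → T → Z → Base = 39; vehicle 2 Base → K → U → M → Base = 28; combined 67.

67 — the smallest possible combined total.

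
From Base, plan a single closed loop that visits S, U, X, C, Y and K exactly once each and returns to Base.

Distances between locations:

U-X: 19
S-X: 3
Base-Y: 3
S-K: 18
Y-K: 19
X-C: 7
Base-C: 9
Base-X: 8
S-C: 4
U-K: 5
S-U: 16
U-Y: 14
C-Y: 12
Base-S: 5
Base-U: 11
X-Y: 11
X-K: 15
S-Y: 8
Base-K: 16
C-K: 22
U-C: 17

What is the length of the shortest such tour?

Minimum total distance: 53.

There are 360 distinct closed tours to check (reversals are equivalent).
Base→S→U→X→C→Y→K→Base: 5+16+19+7+12+19+16 = 94
Base→S→U→X→C→K→Y→Base: 5+16+19+7+22+19+3 = 91
Base→S→U→X→Y→C→K→Base: 5+16+19+11+12+22+16 = 101
Base→S→U→X→Y→K→C→Base: 5+16+19+11+19+22+9 = 101
Base→S→U→X→K→C→Y→Base: 5+16+19+15+22+12+3 = 92
Base→S→U→X→K→Y→C→Base: 5+16+19+15+19+12+9 = 95
Base→S→U→C→X→Y→K→Base: 5+16+17+7+11+19+16 = 91
Base→S→U→C→X→K→Y→Base: 5+16+17+7+15+19+3 = 82
… (352 more)
Base→S→C→X→K→U→Y→Base: 5+4+7+15+5+14+3 = 53  ← best
The minimum is 53.
One optimal route: Base → S → C → X → K → U → Y → Base (or its reverse).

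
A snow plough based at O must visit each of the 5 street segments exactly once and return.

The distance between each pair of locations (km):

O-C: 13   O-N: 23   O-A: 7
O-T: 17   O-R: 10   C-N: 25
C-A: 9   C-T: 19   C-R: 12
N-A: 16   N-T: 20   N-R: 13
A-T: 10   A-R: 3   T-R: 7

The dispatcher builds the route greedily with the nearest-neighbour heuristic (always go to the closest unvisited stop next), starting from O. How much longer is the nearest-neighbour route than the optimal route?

O: A=7, R=10, C=13, T=17, N=23 ⇒ A
A: R=3, C=9, T=10, N=16 ⇒ R
R: T=7, C=12, N=13 ⇒ T
T: C=19, N=20 ⇒ C
C: N=25 ⇒ N
NN route O → A → R → T → C → N → O costs 84.
Optimal: O → C → N → T → R → A → O costs 75 (by enumerating all 60 distinct tours).
Excess = 84 − 75 = 9.

Excess over optimum: 9 km.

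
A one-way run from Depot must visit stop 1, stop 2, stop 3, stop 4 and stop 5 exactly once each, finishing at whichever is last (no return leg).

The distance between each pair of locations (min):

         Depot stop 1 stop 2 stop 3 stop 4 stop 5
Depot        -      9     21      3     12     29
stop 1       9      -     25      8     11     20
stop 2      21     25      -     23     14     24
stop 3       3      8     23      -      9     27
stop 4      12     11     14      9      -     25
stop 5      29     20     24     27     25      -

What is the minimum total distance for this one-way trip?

There are 5! = 120 possible orderings.
Depot→stop 1→stop 2→stop 3→stop 4→stop 5: 9+25+23+9+25 = 91
Depot→stop 1→stop 2→stop 3→stop 5→stop 4: 9+25+23+27+25 = 109
Depot→stop 1→stop 2→stop 4→stop 3→stop 5: 9+25+14+9+27 = 84
Depot→stop 1→stop 2→stop 4→stop 5→stop 3: 9+25+14+25+27 = 100
Depot→stop 1→stop 2→stop 5→stop 3→stop 4: 9+25+24+27+9 = 94
Depot→stop 1→stop 2→stop 5→stop 4→stop 3: 9+25+24+25+9 = 92
Depot→stop 1→stop 3→stop 2→stop 4→stop 5: 9+8+23+14+25 = 79
Depot→stop 1→stop 3→stop 2→stop 5→stop 4: 9+8+23+24+25 = 89
Depot→stop 1→stop 3→stop 4→stop 2→stop 5: 9+8+9+14+24 = 64
Depot→stop 1→stop 3→stop 4→stop 5→stop 2: 9+8+9+25+24 = 75
Depot→stop 1→stop 3→stop 5→stop 2→stop 4: 9+8+27+24+14 = 82
Depot→stop 1→stop 3→stop 5→stop 4→stop 2: 9+8+27+25+14 = 83
Depot→stop 1→stop 4→stop 2→stop 3→stop 5: 9+11+14+23+27 = 84
Depot→stop 1→stop 4→stop 2→stop 5→stop 3: 9+11+14+24+27 = 85
… (106 more)
Depot→stop 3→stop 1→stop 4→stop 2→stop 5: 3+8+11+14+24 = 60  ← best
The minimum is 60.
One shortest path: Depot → stop 3 → stop 1 → stop 4 → stop 2 → stop 5.

60 min — the minimum one-way total.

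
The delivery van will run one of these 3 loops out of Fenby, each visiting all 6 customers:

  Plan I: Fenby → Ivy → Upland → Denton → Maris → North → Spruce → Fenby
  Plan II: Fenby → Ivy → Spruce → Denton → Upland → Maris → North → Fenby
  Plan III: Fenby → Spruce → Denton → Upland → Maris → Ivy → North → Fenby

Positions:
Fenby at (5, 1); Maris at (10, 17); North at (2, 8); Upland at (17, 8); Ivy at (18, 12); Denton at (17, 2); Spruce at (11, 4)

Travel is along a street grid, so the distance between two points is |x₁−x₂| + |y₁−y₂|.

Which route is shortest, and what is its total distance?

Plan I: 24 + 5 + 6 + 22 + 17 + 13 + 9 = 96
Plan II: 24 + 15 + 8 + 6 + 16 + 17 + 10 = 96
Plan III: 9 + 8 + 6 + 16 + 13 + 20 + 10 = 82

82 — Plan III is the shortest.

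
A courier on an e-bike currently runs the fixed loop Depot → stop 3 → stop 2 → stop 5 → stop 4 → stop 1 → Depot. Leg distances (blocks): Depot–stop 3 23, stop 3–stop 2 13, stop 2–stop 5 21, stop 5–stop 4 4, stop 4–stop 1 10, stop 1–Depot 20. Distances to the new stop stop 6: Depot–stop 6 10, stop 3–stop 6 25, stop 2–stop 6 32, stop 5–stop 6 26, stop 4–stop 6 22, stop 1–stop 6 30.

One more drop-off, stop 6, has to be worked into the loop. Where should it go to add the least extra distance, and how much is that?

+12 blocks — insert stop 6 between Depot and stop 3.

Insertion cost between consecutive stops i–j is d(i,stop 6) + d(stop 6,j) − d(i,j):
  between Depot and stop 3: 10 + 25 − 23 = 12
  between stop 3 and stop 2: 25 + 32 − 13 = 44
  between stop 2 and stop 5: 32 + 26 − 21 = 37
  between stop 5 and stop 4: 26 + 22 − 4 = 44
  between stop 4 and stop 1: 22 + 30 − 10 = 42
  between stop 1 and Depot: 30 + 10 − 20 = 20
Cheapest insertion is between Depot and stop 3, adding 12.
New total = 91 + 12 = 103.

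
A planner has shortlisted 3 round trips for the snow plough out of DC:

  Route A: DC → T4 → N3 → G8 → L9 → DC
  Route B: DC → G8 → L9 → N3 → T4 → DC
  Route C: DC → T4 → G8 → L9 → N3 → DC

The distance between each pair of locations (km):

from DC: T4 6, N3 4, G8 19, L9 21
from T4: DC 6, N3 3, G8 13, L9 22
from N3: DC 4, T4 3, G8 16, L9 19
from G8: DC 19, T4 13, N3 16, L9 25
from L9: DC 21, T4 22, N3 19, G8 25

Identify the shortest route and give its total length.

Route A: 6 + 3 + 16 + 25 + 21 = 71
Route B: 19 + 25 + 19 + 3 + 6 = 72
Route C: 6 + 13 + 25 + 19 + 4 = 67

Shortest is Route C, total 67 km.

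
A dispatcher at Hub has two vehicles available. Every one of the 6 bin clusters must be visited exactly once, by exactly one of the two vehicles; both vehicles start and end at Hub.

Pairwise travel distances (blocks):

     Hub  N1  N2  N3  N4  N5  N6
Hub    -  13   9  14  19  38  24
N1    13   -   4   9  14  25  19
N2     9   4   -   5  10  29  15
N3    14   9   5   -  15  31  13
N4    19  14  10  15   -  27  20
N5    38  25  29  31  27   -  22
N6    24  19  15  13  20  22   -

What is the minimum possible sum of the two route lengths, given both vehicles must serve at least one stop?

There are 2^5 − 1 = 31 ways to divide the 6 stops into two non-empty groups. For each, the best each vehicle can do is its own shortest tour through its group:
  {N1} + {N2, N3, N4, N5, N6}: 26 + 95 = 121
  {N2} + {N1, N3, N4, N5, N6}: 18 + 103 = 121
  {N1, N2} + {N3, N4, N5, N6}: 26 + 95 = 121
  {N3} + {N1, N2, N4, N5, N6}: 28 + 99 = 127
  {N1, N3} + {N2, N4, N5, N6}: 36 + 92 = 128
  {N2, N3} + {N1, N4, N5, N6}: 28 + 99 = 127
  … (31 splits in total)
Best: vehicle 1 Hub → N1 → Hub = 26; vehicle 2 Hub → N2 → N3 → N6 → N5 → N4 → Hub = 95; combined 121.

Minimum combined distance: 121 blocks.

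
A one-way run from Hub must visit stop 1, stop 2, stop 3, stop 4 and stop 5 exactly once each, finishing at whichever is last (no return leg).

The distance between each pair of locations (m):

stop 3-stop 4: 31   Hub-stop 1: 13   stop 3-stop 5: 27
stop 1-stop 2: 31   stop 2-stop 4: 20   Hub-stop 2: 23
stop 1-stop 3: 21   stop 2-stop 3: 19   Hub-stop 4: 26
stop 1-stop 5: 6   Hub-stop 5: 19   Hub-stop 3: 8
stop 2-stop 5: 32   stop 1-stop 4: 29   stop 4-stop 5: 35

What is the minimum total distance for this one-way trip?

Shortest open route: 82 m.

There are 5! = 120 possible orderings.
Hub - stop 1 - stop 2 - stop 3 - stop 4 - stop 5: 13+31+19+31+35 = 129
Hub - stop 1 - stop 2 - stop 3 - stop 5 - stop 4: 13+31+19+27+35 = 125
Hub - stop 1 - stop 2 - stop 4 - stop 3 - stop 5: 13+31+20+31+27 = 122
Hub - stop 1 - stop 2 - stop 4 - stop 5 - stop 3: 13+31+20+35+27 = 126
Hub - stop 1 - stop 2 - stop 5 - stop 3 - stop 4: 13+31+32+27+31 = 134
Hub - stop 1 - stop 2 - stop 5 - stop 4 - stop 3: 13+31+32+35+31 = 142
Hub - stop 1 - stop 3 - stop 2 - stop 4 - stop 5: 13+21+19+20+35 = 108
Hub - stop 1 - stop 3 - stop 2 - stop 5 - stop 4: 13+21+19+32+35 = 120
Hub - stop 1 - stop 3 - stop 4 - stop 2 - stop 5: 13+21+31+20+32 = 117
Hub - stop 1 - stop 3 - stop 4 - stop 5 - stop 2: 13+21+31+35+32 = 132
Hub - stop 1 - stop 3 - stop 5 - stop 2 - stop 4: 13+21+27+32+20 = 113
Hub - stop 1 - stop 3 - stop 5 - stop 4 - stop 2: 13+21+27+35+20 = 116
Hub - stop 1 - stop 4 - stop 2 - stop 3 - stop 5: 13+29+20+19+27 = 108
Hub - stop 1 - stop 4 - stop 2 - stop 5 - stop 3: 13+29+20+32+27 = 121
… (106 more)
Hub - stop 3 - stop 2 - stop 4 - stop 1 - stop 5: 8+19+20+29+6 = 82  ← best
The minimum is 82.
One shortest path: Hub → stop 3 → stop 2 → stop 4 → stop 1 → stop 5.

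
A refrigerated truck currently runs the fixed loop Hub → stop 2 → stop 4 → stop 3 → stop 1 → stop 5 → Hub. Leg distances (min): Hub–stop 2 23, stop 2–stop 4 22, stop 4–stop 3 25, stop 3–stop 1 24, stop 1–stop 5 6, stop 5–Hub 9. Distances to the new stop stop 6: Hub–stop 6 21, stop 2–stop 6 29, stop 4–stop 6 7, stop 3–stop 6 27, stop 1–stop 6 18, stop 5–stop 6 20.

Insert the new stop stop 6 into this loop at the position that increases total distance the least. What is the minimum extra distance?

+9 min — insert stop 6 between stop 4 and stop 3.

Insertion cost between consecutive stops i–j is d(i,stop 6) + d(stop 6,j) − d(i,j):
  between Hub and stop 2: 21 + 29 − 23 = 27
  between stop 2 and stop 4: 29 + 7 − 22 = 14
  between stop 4 and stop 3: 7 + 27 − 25 = 9
  between stop 3 and stop 1: 27 + 18 − 24 = 21
  between stop 1 and stop 5: 18 + 20 − 6 = 32
  between stop 5 and Hub: 20 + 21 − 9 = 32
Cheapest insertion is between stop 4 and stop 3, adding 9.
New total = 109 + 9 = 118.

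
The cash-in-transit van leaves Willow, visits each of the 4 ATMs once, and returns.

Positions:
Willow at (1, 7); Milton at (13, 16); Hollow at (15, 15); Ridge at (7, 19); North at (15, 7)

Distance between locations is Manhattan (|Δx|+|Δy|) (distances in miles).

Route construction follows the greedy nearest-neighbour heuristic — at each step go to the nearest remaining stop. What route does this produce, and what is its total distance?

From Willow: distances to unvisited — North=14, Ridge=18, Milton=21, Hollow=22. Nearest is North (14).
From North: distances to unvisited — Hollow=8, Milton=11, Ridge=20. Nearest is Hollow (8).
From Hollow: distances to unvisited — Milton=3, Ridge=12. Nearest is Milton (3).
From Milton: distances to unvisited — Ridge=9. Nearest is Ridge (9).
Return Ridge→Willow: 18.
Total = 14 + 8 + 3 + 9 + 18 = 52.

Total distance 52 miles via the nearest-neighbour route Willow → North → Hollow → Milton → Ridge → Willow.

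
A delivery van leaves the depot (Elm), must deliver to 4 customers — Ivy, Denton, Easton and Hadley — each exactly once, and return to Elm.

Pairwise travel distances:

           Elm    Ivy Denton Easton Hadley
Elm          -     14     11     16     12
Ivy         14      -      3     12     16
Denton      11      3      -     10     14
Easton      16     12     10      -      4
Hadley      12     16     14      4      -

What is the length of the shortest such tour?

Shortest round trip = 42.

With 4 stops there are 4!/2 = 12 distinct round trips (a route and its reverse cost the same).
Elm - Ivy - Denton - Easton - Hadley - Elm: 14+3+10+4+12 = 43
Elm - Ivy - Denton - Hadley - Easton - Elm: 14+3+14+4+16 = 51
Elm - Ivy - Easton - Denton - Hadley - Elm: 14+12+10+14+12 = 62
Elm - Ivy - Easton - Hadley - Denton - Elm: 14+12+4+14+11 = 55
Elm - Ivy - Hadley - Denton - Easton - Elm: 14+16+14+10+16 = 70
Elm - Ivy - Hadley - Easton - Denton - Elm: 14+16+4+10+11 = 55
Elm - Denton - Ivy - Easton - Hadley - Elm: 11+3+12+4+12 = 42
Elm - Denton - Ivy - Hadley - Easton - Elm: 11+3+16+4+16 = 50
Elm - Denton - Easton - Ivy - Hadley - Elm: 11+10+12+16+12 = 61
Elm - Denton - Hadley - Ivy - Easton - Elm: 11+14+16+12+16 = 69
Elm - Easton - Ivy - Denton - Hadley - Elm: 16+12+3+14+12 = 57
Elm - Easton - Denton - Ivy - Hadley - Elm: 16+10+3+16+12 = 57
The minimum is 42.
One optimal route: Elm → Denton → Ivy → Easton → Hadley → Elm (or its reverse).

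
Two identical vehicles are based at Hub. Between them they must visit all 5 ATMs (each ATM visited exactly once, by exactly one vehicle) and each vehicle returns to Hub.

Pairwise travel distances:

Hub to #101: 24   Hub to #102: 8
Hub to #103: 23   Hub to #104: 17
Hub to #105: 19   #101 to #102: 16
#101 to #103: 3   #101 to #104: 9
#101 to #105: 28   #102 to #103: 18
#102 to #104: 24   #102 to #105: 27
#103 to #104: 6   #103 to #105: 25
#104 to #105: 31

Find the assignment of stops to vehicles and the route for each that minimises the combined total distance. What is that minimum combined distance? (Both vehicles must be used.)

88 — the smallest possible combined total.

There are 2^4 − 1 = 15 ways to divide the 5 stops into two non-empty groups. For each, the best each vehicle can do is its own shortest tour through its group:
  {#101} + {#102, #103, #104, #105}: 48 + 82 = 130
  {#102} + {#101, #103, #104, #105}: 16 + 73 = 89
  {#101, #102} + {#103, #104, #105}: 48 + 67 = 115
  {#103} + {#101, #102, #104, #105}: 46 + 83 = 129
  {#101, #103} + {#102, #104, #105}: 50 + 82 = 132
  {#102, #103} + {#101, #104, #105}: 49 + 73 = 122
  … (15 splits in total)
  {#101, #102, #103, #104} + {#105}: 50 + 38 = 88  ← best
Best: vehicle 1 Hub → #102 → #101 → #103 → #104 → Hub = 50; vehicle 2 Hub → #105 → Hub = 38; combined 88.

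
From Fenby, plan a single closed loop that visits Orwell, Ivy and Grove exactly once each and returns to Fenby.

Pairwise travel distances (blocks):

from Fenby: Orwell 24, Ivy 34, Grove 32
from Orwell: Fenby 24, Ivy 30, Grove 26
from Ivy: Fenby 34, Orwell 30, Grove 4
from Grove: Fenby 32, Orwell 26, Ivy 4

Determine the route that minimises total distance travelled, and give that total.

Fenby - Orwell - Ivy - Grove - Fenby: 24+30+4+32 = 90
Fenby - Orwell - Grove - Ivy - Fenby: 24+26+4+34 = 88
Fenby - Ivy - Orwell - Grove - Fenby: 34+30+26+32 = 122
The minimum is 88.
One optimal route: Fenby → Orwell → Grove → Ivy → Fenby (or its reverse).

Shortest round trip = 88 blocks.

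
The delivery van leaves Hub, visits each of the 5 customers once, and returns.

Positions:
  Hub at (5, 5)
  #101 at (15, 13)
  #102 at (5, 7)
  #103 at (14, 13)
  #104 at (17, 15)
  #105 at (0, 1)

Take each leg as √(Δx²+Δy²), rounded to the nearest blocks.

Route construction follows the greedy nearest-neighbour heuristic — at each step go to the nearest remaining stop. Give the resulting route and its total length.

At Hub the remaining stops are #102 2, #105 6, #103 12, #101 13, #104 16; go to #102.
At #102 the remaining stops are #105 8, #103 11, #101 12, #104 14; go to #105.
At #105 the remaining stops are #103 18, #101 19, #104 22; go to #103.
At #103 the remaining stops are #101 1, #104 4; go to #101.
At #101 the remaining stops are #104 3; go to #104.
Return #104→Hub: 16.
Total = 2 + 8 + 18 + 1 + 3 + 16 = 48.

Total distance 48 blocks via the nearest-neighbour route Hub → #102 → #105 → #103 → #101 → #104 → Hub.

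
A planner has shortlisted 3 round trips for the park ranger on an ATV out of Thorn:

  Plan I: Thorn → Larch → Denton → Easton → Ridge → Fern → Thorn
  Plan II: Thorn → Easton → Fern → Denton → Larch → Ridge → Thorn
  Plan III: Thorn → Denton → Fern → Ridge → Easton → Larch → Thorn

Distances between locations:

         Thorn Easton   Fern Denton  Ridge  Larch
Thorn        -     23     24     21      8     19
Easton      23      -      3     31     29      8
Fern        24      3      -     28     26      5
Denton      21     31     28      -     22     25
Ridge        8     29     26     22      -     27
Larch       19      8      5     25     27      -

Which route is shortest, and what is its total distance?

Plan I: 19 + 25 + 31 + 29 + 26 + 24 = 154
Plan II: 23 + 3 + 28 + 25 + 27 + 8 = 114
Plan III: 21 + 28 + 26 + 29 + 8 + 19 = 131

114 — Plan II is the shortest.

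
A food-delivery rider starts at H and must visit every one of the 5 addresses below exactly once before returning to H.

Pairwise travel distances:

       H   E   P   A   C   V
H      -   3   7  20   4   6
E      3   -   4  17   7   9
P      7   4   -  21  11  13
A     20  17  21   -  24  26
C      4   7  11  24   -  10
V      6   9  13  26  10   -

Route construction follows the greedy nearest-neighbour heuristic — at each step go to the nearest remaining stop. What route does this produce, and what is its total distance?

Total distance 74 via the nearest-neighbour route H → E → P → C → V → A → H.

From H: distances to unvisited — E=3, C=4, V=6, P=7, A=20. Nearest is E (3).
From E: distances to unvisited — P=4, C=7, V=9, A=17. Nearest is P (4).
From P: distances to unvisited — C=11, V=13, A=21. Nearest is C (11).
From C: distances to unvisited — V=10, A=24. Nearest is V (10).
From V: distances to unvisited — A=26. Nearest is A (26).
Return A→H: 20.
Total = 3 + 4 + 11 + 10 + 26 + 20 = 74.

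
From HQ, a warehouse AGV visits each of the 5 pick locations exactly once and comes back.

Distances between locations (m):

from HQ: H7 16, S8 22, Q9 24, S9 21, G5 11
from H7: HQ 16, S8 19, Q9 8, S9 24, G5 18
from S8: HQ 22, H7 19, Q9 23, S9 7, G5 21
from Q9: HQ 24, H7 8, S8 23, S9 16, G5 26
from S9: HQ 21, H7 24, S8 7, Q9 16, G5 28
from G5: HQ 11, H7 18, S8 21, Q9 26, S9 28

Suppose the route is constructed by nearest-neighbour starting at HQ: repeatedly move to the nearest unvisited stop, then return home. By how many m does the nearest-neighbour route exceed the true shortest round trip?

HQ: G5=11, H7=16, S9=21, S8=22, Q9=24 ⇒ G5
G5: H7=18, S8=21, Q9=26, S9=28 ⇒ H7
H7: Q9=8, S8=19, S9=24 ⇒ Q9
Q9: S9=16, S8=23 ⇒ S9
S9: S8=7 ⇒ S8
NN route HQ → G5 → H7 → Q9 → S9 → S8 → HQ costs 82.
Optimal: HQ → H7 → Q9 → S9 → S8 → G5 → HQ costs 79 (by enumerating all 60 distinct tours).
Excess = 82 − 79 = 3.

3 m longer than the optimal tour.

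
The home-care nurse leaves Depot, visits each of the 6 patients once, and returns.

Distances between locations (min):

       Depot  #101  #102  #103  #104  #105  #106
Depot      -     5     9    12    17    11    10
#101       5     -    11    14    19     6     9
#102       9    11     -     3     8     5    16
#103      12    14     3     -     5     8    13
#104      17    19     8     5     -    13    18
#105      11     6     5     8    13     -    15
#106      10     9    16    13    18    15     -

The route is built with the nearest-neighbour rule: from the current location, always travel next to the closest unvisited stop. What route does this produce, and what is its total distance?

At Depot the remaining stops are #101 5, #102 9, #106 10, #105 11, #103 12, #104 17; go to #101.
At #101 the remaining stops are #105 6, #106 9, #102 11, #103 14, #104 19; go to #105.
At #105 the remaining stops are #102 5, #103 8, #104 13, #106 15; go to #102.
At #102 the remaining stops are #103 3, #104 8, #106 16; go to #103.
At #103 the remaining stops are #104 5, #106 13; go to #104.
At #104 the remaining stops are #106 18; go to #106.
Return #106→Depot: 10.
Total = 5 + 6 + 5 + 3 + 5 + 18 + 10 = 52.

Nearest-neighbour total = 52 min; route Depot → #101 → #105 → #102 → #103 → #104 → #106 → Depot.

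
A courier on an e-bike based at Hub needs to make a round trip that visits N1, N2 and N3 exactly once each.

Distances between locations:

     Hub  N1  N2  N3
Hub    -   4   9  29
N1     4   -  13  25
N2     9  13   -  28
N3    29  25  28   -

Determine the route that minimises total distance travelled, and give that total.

66 — the shortest possible round trip.

There are 3 distinct closed tours to check (reversals are equivalent).
Hub-N1-N2-N3-Hub: 4+13+28+29 = 74
Hub-N1-N3-N2-Hub: 4+25+28+9 = 66
Hub-N2-N1-N3-Hub: 9+13+25+29 = 76
The minimum is 66.
One optimal route: Hub → N1 → N3 → N2 → Hub (or its reverse).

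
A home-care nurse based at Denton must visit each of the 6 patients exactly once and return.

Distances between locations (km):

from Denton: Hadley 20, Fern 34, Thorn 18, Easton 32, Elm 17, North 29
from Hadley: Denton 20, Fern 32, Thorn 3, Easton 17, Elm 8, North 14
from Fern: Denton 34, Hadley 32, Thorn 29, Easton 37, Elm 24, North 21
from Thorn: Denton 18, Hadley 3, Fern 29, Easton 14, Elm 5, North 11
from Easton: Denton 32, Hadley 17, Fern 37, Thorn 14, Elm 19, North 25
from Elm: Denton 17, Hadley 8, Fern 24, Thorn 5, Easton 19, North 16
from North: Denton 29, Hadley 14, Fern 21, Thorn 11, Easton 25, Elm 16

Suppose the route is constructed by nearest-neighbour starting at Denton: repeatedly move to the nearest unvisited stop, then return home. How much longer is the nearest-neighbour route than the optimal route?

From Denton: Elm=17, Thorn=18, Hadley=20, North=29, Easton=32, Fern=34 → choose Elm (17).
From Elm: Thorn=5, Hadley=8, North=16, Easton=19, Fern=24 → choose Thorn (5).
From Thorn: Hadley=3, North=11, Easton=14, Fern=29 → choose Hadley (3).
From Hadley: North=14, Easton=17, Fern=32 → choose North (14).
From North: Fern=21, Easton=25 → choose Fern (21).
From Fern: Easton=37 → choose Easton (37).
NN route Denton → Elm → Thorn → Hadley → North → Fern → Easton → Denton costs 129.
Optimal: Denton → Fern → North → Hadley → Thorn → Easton → Elm → Denton costs 122 (by enumerating all 360 distinct tours).
Excess = 129 − 122 = 7.

The nearest-neighbour route is 7 km longer than optimal.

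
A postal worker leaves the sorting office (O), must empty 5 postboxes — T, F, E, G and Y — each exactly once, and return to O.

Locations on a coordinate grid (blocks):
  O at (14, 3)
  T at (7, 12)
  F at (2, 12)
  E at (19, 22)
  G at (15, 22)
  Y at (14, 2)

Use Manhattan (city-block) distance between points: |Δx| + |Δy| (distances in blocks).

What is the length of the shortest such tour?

O → T → F → E → G → Y → O: 16+5+27+4+21+1 = 74
O → T → F → E → Y → G → O: 16+5+27+25+21+20 = 114
O → T → F → G → E → Y → O: 16+5+23+4+25+1 = 74
O → T → F → G → Y → E → O: 16+5+23+21+25+24 = 114
O → T → F → Y → E → G → O: 16+5+22+25+4+20 = 92
O → T → F → Y → G → E → O: 16+5+22+21+4+24 = 92
O → T → E → F → G → Y → O: 16+22+27+23+21+1 = 110
O → T → E → F → Y → G → O: 16+22+27+22+21+20 = 128
O → T → E → G → F → Y → O: 16+22+4+23+22+1 = 88
O → T → E → G → Y → F → O: 16+22+4+21+22+21 = 106
O → T → E → Y → F → G → O: 16+22+25+22+23+20 = 128
O → T → E → Y → G → F → O: 16+22+25+21+23+21 = 128
O → T → G → F → E → Y → O: 16+18+23+27+25+1 = 110
O → T → G → F → Y → E → O: 16+18+23+22+25+24 = 128
… (46 more)
The minimum is 74.
One optimal route: O → T → F → E → G → Y → O (or its reverse).

Shortest round trip = 74 blocks.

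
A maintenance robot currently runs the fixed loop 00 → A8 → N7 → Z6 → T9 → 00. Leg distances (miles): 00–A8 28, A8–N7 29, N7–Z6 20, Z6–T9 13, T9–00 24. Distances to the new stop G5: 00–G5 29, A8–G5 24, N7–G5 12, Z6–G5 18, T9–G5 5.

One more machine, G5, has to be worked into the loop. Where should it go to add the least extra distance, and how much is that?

Adding 7 miles by placing G5 on the A8–N7 leg.

Insertion cost between consecutive stops i–j is d(i,G5) + d(G5,j) − d(i,j):
  between 00 and A8: 29 + 24 − 28 = 25
  between A8 and N7: 24 + 12 − 29 = 7
  between N7 and Z6: 12 + 18 − 20 = 10
  between Z6 and T9: 18 + 5 − 13 = 10
  between T9 and 00: 5 + 29 − 24 = 10
Cheapest insertion is between A8 and N7, adding 7.
New total = 114 + 7 = 121.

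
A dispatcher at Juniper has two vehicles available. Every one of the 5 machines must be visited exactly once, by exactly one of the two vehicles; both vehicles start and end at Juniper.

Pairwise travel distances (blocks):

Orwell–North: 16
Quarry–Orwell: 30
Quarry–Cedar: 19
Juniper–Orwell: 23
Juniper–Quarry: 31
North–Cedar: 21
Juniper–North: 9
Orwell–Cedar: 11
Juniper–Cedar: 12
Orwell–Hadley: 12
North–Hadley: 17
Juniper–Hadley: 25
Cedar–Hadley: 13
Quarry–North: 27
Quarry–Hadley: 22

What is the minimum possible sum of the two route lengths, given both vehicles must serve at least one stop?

Try each way of splitting the stops between the two vehicles (each non-empty) and, for each split, find the best tour for each vehicle:
  {Quarry} + {Orwell, North, Cedar, Hadley}: 62 + 61 = 123
  {Orwell} + {Quarry, North, Cedar, Hadley}: 46 + 79 = 125
  {Quarry, Orwell} + {North, Cedar, Hadley}: 84 + 51 = 135
  {North} + {Quarry, Orwell, Cedar, Hadley}: 18 + 88 = 106
  {Quarry, North} + {Orwell, Cedar, Hadley}: 67 + 60 = 127
  {Orwell, North} + {Quarry, Cedar, Hadley}: 48 + 78 = 126
  … (15 splits in total)
Best: vehicle 1 Juniper → North → Juniper = 18; vehicle 2 Juniper → Quarry → Hadley → Orwell → Cedar → Juniper = 88; combined 106.

106 blocks — the smallest possible combined total.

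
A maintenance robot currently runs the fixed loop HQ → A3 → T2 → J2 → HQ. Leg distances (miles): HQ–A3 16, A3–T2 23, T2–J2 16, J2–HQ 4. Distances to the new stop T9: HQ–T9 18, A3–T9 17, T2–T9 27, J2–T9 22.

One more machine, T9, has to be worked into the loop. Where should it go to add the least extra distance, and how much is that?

Insertion cost between consecutive stops i–j is d(i,T9) + d(T9,j) − d(i,j):
  between HQ and A3: 18 + 17 − 16 = 19
  between A3 and T2: 17 + 27 − 23 = 21
  between T2 and J2: 27 + 22 − 16 = 33
  between J2 and HQ: 22 + 18 − 4 = 36
Cheapest insertion is between HQ and A3, adding 19.
New total = 59 + 19 = 78.

+19 miles — insert T9 between HQ and A3.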